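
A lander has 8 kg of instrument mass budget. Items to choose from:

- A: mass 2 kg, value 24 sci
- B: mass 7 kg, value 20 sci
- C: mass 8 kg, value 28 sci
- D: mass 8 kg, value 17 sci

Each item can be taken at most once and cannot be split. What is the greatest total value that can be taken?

28 sci

This is a 0/1 knapsack; check combinations near the capacity.
- C: mass 8, value 28
- A: mass 2, value 24
- B: mass 7, value 20
Best: 28 sci.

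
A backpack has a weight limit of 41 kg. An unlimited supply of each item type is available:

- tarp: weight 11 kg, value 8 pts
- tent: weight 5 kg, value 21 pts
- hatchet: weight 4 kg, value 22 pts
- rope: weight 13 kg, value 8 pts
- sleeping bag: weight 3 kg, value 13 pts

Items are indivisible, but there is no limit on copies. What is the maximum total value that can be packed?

220 pts

Best value-per-unit is hatchet at 22/4, and filling with it alone uses weight 10×4=40. No mix of the others beats 10×22 = 220.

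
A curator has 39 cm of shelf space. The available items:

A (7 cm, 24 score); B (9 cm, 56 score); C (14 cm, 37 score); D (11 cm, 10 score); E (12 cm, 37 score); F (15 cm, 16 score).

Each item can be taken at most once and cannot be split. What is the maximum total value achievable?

Check high-value combinations within 39 cm:
- B+C+E: length 9+14+12=35, value 56+37+37=130
- A+B+D+E: length 7+9+11+12=39, value 24+56+10+37=127
- A+B+E: length 7+9+12=28, value 24+56+37=117
- A+B+C: length 7+9+14=30, value 24+56+37=117
Best: 130 score.

130 score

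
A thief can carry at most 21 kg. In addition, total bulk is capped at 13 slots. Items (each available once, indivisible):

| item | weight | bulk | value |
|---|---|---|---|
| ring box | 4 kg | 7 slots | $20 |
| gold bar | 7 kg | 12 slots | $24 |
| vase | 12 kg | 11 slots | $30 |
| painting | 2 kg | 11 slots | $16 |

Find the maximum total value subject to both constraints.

$30

Feasible sets respecting both limits:
- vase: weight 12, bulk 11, value 30
- gold bar: weight 7, bulk 12, value 24
- ring box: weight 4, bulk 7, value 20
Best: $30.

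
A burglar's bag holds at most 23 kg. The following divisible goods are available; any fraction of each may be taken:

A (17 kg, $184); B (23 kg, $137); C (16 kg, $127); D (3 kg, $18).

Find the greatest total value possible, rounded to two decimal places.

Take in order of value per unit:
- A (184/17 per unit): all 17 → value 184, running total 184.00
- C (127/16 per unit): 6 of 16 → value 6×127/16 = 47.6250, running total 231.63
Total 231.63.

231.63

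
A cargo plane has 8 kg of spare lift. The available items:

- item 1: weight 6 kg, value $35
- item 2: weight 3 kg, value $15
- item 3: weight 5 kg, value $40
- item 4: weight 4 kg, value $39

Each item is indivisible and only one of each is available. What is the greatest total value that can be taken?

Check high-value combinations within 8 kg:
- item 2+item 3: weight 3+5=8, value 15+40=55
- item 2+item 4: weight 3+4=7, value 15+39=54
- item 3: weight 5, value 40
Best: $55.

$55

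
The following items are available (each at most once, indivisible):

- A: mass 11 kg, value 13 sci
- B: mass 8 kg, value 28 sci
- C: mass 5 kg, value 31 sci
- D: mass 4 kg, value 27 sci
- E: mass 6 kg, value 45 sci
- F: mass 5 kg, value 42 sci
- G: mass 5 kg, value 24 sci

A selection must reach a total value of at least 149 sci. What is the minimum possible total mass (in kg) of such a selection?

Subsets with value ≥ 149, sorted by total mass:
- C+D+E+F+G: mass 25, value 169
- B+C+D+F+G: mass 27, value 152
- B+C+D+E+F: mass 28, value 173
- B+D+E+F+G: mass 28, value 166
Minimum mass: 25 kg.

25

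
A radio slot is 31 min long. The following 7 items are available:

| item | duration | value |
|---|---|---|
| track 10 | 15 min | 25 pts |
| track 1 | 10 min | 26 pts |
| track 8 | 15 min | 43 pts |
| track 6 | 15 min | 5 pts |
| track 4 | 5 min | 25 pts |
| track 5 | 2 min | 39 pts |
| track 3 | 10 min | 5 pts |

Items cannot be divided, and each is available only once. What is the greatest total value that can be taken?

108 pts

Check high-value combinations within 31 min:
- track 1+track 8+track 5: duration 10+15+2=27, value 26+43+39=108
- track 8+track 4+track 5: duration 15+5+2=22, value 43+25+39=107
- track 1+track 4+track 5+track 3: duration 10+5+2+10=27, value 26+25+39+5=95
- track 1+track 8+track 4: duration 10+15+5=30, value 26+43+25=94
Best: 108 pts.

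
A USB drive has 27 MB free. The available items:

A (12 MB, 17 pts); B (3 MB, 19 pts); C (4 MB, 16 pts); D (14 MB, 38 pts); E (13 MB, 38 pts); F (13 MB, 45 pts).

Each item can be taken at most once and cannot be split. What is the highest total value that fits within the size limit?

83 pts

Check high-value combinations within 27 MB:
- E+F: size 13+13=26, value 38+45=83
- D+F: size 14+13=27, value 38+45=83
- B+C+F: size 3+4+13=20, value 19+16+45=80
- D+E: size 14+13=27, value 38+38=76
Best: 83 pts.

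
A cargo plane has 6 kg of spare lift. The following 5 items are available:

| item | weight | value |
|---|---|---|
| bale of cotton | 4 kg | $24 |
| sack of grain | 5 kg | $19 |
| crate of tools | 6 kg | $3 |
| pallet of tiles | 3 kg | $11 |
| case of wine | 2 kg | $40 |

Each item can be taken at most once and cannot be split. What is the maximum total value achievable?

$64

This is a 0/1 knapsack; check combinations near the capacity.
- bale of cotton+case of wine: weight 4+2=6, value 24+40=64
- pallet of tiles+case of wine: weight 3+2=5, value 11+40=51
- case of wine: weight 2, value 40
- bale of cotton: weight 4, value 24
Best: $64.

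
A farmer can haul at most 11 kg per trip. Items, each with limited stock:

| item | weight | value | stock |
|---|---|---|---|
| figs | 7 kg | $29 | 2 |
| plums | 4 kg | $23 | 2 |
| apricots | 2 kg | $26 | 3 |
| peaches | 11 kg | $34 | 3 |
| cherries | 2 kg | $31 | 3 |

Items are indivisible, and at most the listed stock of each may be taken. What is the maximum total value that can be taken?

Best selections within weight 11 and stock limits:
- 2×apricots + 3×cherries: weight 10, value 145
- 3×apricots + 2×cherries: weight 10, value 140
- 1×apricots + 3×cherries: weight 8, value 119
Best: $145.

$145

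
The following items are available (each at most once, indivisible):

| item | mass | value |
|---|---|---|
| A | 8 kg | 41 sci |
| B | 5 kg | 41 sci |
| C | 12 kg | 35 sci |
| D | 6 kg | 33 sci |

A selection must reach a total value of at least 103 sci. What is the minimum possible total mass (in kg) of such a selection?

19

Subsets with value ≥ 103, sorted by total mass:
- A+B+D: mass 19, value 115
- B+C+D: mass 23, value 109
- A+B+C: mass 25, value 117
- A+C+D: mass 26, value 109
Minimum mass: 19 kg.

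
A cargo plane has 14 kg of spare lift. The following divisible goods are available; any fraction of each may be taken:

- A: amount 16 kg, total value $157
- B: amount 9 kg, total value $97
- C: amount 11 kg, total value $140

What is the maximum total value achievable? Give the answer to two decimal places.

Take in order of value per unit:
- C (140/11 per unit): all 11 → value 140, running total 140.00
- B (97/9 per unit): 3 of 9 → value 3×97/9 = 32.3333, running total 172.33
Total 172.33.

172.33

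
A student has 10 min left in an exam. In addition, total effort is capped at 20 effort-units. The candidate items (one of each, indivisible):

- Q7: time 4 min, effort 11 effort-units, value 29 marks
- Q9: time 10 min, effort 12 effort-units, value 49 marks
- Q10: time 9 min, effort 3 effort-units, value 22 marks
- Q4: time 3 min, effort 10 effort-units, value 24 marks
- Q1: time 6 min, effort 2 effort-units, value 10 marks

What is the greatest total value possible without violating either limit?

49 marks

Feasible sets respecting both limits:
- Q9: time 10, effort 12, value 49
- Q7+Q1: time 10, effort 13, value 39
- Q4+Q1: time 9, effort 12, value 34
Best: 49 marks.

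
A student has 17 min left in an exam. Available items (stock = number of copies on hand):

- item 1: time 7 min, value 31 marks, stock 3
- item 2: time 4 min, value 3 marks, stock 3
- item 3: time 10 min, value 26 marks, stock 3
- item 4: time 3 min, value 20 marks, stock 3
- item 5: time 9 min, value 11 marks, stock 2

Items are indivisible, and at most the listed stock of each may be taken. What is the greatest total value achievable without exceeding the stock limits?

Best selections within time 17 and stock limits:
- 1×item 1 + 3×item 4: time 16, value 91
- 2×item 1 + 1×item 4: time 17, value 82
- 1×item 1 + 1×item 2 + 2×item 4: time 17, value 74
Best: 91 marks.

91 marks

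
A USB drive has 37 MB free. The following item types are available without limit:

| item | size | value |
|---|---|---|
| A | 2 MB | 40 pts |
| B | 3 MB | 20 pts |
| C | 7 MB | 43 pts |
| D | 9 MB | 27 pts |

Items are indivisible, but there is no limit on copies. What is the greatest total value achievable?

720 pts

Best value-per-unit is A at 40/2, and filling with it alone uses size 18×2=36. No mix of the others beats 18×40 = 720.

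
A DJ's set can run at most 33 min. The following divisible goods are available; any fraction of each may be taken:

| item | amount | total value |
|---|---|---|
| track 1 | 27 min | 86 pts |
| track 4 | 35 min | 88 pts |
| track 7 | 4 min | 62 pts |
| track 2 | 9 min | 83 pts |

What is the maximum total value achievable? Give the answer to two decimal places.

208.70

Take in order of value per unit:
- track 7 (62/4 per unit): all 4 → value 62, running total 62.00
- track 2 (83/9 per unit): all 9 → value 83, running total 145.00
- track 1 (86/27 per unit): 20 of 27 → value 20×86/27 = 63.7037, running total 208.70
Total 208.70.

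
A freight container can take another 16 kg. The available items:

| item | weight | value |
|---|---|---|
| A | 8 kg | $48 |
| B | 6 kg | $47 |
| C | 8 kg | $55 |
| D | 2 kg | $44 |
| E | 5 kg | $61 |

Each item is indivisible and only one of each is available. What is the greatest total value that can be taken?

$160

Check high-value combinations within 16 kg:
- C+D+E: weight 8+2+5=15, value 55+44+61=160
- A+D+E: weight 8+2+5=15, value 48+44+61=153
- B+D+E: weight 6+2+5=13, value 47+44+61=152
- B+C+D: weight 6+8+2=16, value 47+55+44=146
Best: $160.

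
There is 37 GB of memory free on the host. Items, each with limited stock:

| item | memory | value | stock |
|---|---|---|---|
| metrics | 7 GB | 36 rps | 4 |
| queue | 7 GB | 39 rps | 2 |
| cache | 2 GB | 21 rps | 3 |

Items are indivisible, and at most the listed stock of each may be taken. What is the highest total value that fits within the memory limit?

213 rps

Best selections within memory 37 and stock limits:
- 2×metrics + 2×queue + 3×cache: memory 34, value 213
- 3×metrics + 1×queue + 3×cache: memory 34, value 210
Best: 213 rps.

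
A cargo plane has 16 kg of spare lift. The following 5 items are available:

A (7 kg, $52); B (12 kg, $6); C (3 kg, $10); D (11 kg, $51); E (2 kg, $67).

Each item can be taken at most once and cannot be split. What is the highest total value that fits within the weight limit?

Check high-value combinations within 16 kg:
- A+C+E: weight 7+3+2=12, value 52+10+67=129
- C+D+E: weight 3+11+2=16, value 10+51+67=128
- A+E: weight 7+2=9, value 52+67=119
- D+E: weight 11+2=13, value 51+67=118
- C+E: weight 3+2=5, value 10+67=77
Best: $129.

$129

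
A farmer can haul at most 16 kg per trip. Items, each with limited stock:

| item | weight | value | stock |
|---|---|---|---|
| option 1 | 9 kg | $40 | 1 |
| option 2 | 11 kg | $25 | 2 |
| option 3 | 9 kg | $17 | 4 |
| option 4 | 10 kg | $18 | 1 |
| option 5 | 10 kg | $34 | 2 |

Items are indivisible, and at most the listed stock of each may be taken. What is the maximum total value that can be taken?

Top feasible selections:
- 1×option 1: weight 9, value 40
- 1×option 5: weight 10, value 34
- 1×option 2: weight 11, value 25
Best: $40.

$40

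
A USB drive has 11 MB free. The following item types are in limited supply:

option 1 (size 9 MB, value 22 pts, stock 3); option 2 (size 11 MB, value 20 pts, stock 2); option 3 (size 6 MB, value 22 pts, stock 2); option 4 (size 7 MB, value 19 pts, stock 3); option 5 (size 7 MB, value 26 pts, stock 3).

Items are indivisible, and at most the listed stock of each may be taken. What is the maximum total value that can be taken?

26 pts

Top feasible selections:
- 1×option 5: size 7, value 26
- 1×option 3: size 6, value 22
- 1×option 1: size 9, value 22
- 1×option 2: size 11, value 20
Best: 26 pts.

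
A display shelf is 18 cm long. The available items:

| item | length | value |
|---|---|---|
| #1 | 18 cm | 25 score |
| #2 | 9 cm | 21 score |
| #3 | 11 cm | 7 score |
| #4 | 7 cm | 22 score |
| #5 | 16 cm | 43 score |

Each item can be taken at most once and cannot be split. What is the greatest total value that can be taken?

43 score

Check high-value combinations within 18 cm:
- #2+#4: length 9+7=16, value 21+22=43
- #5: length 16, value 43
- #3+#4: length 11+7=18, value 7+22=29
- #1: length 18, value 25
Best: 43 score.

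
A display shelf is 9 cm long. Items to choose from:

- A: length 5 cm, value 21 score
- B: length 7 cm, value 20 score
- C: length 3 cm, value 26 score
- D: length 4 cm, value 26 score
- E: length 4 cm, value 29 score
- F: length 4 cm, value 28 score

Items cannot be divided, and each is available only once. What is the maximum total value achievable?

This is a 0/1 knapsack; check combinations near the capacity.
- E+F: length 4+4=8, value 29+28=57
- C+E: length 3+4=7, value 26+29=55
- D+E: length 4+4=8, value 26+29=55
Best: 57 score.

57 score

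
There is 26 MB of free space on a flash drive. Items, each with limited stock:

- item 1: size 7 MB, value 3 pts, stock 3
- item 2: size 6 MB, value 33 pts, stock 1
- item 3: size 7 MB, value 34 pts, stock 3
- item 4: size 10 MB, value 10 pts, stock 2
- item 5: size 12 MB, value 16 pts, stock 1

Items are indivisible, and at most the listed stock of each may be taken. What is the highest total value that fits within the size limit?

102 pts

Top feasible selections:
- 3×item 3: size 21, value 102
- 1×item 2 + 2×item 3: size 20, value 101
- 2×item 3 + 1×item 5: size 26, value 84
- 1×item 2 + 1×item 3 + 1×item 5: size 25, value 83
Best: 102 pts.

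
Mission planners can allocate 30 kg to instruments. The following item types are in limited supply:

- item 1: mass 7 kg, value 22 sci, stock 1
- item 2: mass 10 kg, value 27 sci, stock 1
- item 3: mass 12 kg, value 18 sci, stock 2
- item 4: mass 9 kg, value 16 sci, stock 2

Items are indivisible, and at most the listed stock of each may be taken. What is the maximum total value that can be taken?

67 sci

Top feasible selections:
- 1×item 1 + 1×item 2 + 1×item 3: mass 29, value 67
- 1×item 1 + 1×item 2 + 1×item 4: mass 26, value 65
- 1×item 2 + 2×item 4: mass 28, value 59
Best: 67 sci.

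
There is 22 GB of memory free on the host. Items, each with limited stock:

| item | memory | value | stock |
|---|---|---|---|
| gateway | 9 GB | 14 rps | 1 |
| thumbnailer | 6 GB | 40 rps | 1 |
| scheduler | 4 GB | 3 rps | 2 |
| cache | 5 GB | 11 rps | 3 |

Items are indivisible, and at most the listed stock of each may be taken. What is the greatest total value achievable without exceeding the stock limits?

73 rps

Best selections within memory 22 and stock limits:
- 1×thumbnailer + 3×cache: memory 21, value 73
- 1×thumbnailer + 1×scheduler + 2×cache: memory 20, value 65
- 1×gateway + 1×thumbnailer + 1×cache: memory 20, value 65
Best: 73 rps.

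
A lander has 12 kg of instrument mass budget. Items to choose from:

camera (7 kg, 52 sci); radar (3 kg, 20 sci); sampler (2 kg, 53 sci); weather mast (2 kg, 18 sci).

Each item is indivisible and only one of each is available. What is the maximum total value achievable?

This is a 0/1 knapsack; check combinations near the capacity.
- camera+radar+sampler: mass 7+3+2=12, value 52+20+53=125
- camera+sampler+weather mast: mass 7+2+2=11, value 52+53+18=123
- camera+sampler: mass 7+2=9, value 52+53=105
- radar+sampler+weather mast: mass 3+2+2=7, value 20+53+18=91
Best: 125 sci.

125 sci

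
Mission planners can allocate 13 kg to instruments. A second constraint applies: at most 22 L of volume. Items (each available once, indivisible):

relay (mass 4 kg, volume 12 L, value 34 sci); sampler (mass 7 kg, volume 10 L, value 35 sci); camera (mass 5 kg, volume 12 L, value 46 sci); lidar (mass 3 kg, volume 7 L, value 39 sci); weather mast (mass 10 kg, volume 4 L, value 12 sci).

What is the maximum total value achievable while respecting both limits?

85 sci

Feasible sets respecting both limits:
- camera+lidar: mass 8, volume 19, value 85
- sampler+camera: mass 12, volume 22, value 81
- sampler+lidar: mass 10, volume 17, value 74
- relay+lidar: mass 7, volume 19, value 73
Best: 85 sci.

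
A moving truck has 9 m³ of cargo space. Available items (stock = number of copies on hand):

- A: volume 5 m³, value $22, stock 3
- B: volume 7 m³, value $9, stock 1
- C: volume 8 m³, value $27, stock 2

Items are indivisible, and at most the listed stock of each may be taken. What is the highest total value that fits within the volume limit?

$27

Top feasible selections:
- 1×C: volume 8, value 27
- 1×A: volume 5, value 22
- 1×B: volume 7, value 9
Best: $27.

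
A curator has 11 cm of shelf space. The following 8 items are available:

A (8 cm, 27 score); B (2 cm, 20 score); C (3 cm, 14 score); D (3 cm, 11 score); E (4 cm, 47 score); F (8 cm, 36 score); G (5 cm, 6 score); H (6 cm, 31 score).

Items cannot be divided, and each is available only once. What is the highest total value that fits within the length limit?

81 score

Check high-value combinations within 11 cm:
- B+C+E: length 2+3+4=9, value 20+14+47=81
- B+D+E: length 2+3+4=9, value 20+11+47=78
- E+H: length 4+6=10, value 47+31=78
- B+E+G: length 2+4+5=11, value 20+47+6=73
- C+D+E: length 3+3+4=10, value 14+11+47=72
Best: 81 score.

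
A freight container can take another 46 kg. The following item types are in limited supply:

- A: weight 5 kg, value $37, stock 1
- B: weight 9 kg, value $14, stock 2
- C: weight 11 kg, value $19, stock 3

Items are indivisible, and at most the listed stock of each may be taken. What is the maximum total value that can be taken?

Best selections within weight 46 and stock limits:
- 1×A + 2×B + 2×C: weight 45, value 103
- 1×A + 3×C: weight 38, value 94
- 1×A + 1×B + 2×C: weight 36, value 89
- 1×A + 2×B + 1×C: weight 34, value 84
Best: $103.

$103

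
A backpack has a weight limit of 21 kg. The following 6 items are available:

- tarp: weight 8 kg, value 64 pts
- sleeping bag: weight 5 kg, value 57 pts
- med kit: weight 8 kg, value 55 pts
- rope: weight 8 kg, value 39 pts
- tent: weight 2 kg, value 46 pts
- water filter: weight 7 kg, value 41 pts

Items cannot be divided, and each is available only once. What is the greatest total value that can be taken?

This is a 0/1 knapsack; check combinations near the capacity.
- tarp+sleeping bag+med kit: weight 8+5+8=21, value 64+57+55=176
- tarp+sleeping bag+tent: weight 8+5+2=15, value 64+57+46=167
- tarp+med kit+tent: weight 8+8+2=18, value 64+55+46=165
Best: 176 pts.

176 pts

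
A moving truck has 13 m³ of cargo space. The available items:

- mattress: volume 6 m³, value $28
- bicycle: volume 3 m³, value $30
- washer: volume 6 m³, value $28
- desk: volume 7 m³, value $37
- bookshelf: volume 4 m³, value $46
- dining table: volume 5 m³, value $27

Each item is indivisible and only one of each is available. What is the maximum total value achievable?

Check high-value combinations within 13 m³:
- mattress+bicycle+bookshelf: volume 6+3+4=13, value 28+30+46=104
- bicycle+washer+bookshelf: volume 3+6+4=13, value 30+28+46=104
- bicycle+bookshelf+dining table: volume 3+4+5=12, value 30+46+27=103
- desk+bookshelf: volume 7+4=11, value 37+46=83
- bicycle+bookshelf: volume 3+4=7, value 30+46=76
Best: $104.

$104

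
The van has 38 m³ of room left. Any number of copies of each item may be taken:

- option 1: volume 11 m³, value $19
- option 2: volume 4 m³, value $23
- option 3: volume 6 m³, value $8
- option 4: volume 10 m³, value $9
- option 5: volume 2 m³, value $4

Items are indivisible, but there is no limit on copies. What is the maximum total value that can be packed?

Best value-per-unit is option 2 at 23/4; filling with it alone gives 9×23 = 207.
Optimal mix: 9×option 2 + 1×option 5 → volume 38, value 211.

$211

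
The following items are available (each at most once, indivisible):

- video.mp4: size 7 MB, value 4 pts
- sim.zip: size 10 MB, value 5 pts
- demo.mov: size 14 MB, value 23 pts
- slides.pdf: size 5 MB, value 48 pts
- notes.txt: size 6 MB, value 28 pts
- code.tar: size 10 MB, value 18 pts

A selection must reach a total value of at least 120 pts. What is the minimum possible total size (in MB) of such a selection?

Subsets with value ≥ 120, sorted by total size:
- video.mp4+demo.mov+slides.pdf+notes.txt+code.tar: size 42, value 121
- sim.zip+demo.mov+slides.pdf+notes.txt+code.tar: size 45, value 122
Minimum size: 42 MB.

42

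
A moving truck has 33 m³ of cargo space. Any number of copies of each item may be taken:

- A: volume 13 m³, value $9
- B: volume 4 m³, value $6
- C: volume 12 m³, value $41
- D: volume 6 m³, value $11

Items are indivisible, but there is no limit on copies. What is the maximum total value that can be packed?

Best value-per-unit is C at 41/12; filling with it alone gives 2×41 = 82.
Optimal mix: 2×B + 2×C → volume 32, value 94.

$94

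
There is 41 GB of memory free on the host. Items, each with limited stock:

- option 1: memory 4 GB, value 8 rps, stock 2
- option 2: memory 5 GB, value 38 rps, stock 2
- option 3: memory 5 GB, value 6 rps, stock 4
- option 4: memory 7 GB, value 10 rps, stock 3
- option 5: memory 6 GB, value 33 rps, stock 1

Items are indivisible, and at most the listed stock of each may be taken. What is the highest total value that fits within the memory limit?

Top feasible selections:
- 1×option 1 + 2×option 2 + 3×option 4 + 1×option 5: memory 41, value 147
- 2×option 1 + 2×option 2 + 2×option 3 + 1×option 4 + 1×option 5: memory 41, value 147
- 2×option 1 + 2×option 2 + 2×option 4 + 1×option 5: memory 38, value 145
- 1×option 1 + 2×option 2 + 1×option 3 + 2×option 4 + 1×option 5: memory 39, value 143
Best: 147 rps.

147 rps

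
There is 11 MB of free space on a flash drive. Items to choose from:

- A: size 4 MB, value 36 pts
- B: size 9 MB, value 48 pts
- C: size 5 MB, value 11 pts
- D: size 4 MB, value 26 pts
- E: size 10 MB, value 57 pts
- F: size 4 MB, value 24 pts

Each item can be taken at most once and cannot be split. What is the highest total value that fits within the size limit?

62 pts

This is a 0/1 knapsack; check combinations near the capacity.
- A+D: size 4+4=8, value 36+26=62
- A+F: size 4+4=8, value 36+24=60
- E: size 10, value 57
- D+F: size 4+4=8, value 26+24=50
- B: size 9, value 48
Best: 62 pts.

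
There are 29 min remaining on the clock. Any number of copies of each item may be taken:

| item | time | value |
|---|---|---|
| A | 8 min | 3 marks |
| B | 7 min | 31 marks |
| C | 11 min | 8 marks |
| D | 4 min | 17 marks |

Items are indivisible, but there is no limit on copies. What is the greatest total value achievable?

127 marks

Best value-per-unit is B at 31/7; filling with it alone gives 4×31 = 124.
Optimal mix: 3×B + 2×D → time 29, value 127.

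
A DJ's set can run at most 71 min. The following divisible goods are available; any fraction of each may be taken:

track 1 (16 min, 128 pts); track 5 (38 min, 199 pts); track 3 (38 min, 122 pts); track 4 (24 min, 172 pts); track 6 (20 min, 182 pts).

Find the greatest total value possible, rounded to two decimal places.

Take in order of value per unit:
- track 6 (182/20 per unit): all 20 → value 182, running total 182.00
- track 1 (128/16 per unit): all 16 → value 128, running total 310.00
- track 4 (172/24 per unit): all 24 → value 172, running total 482.00
- track 5 (199/38 per unit): 11 of 38 → value 11×199/38 = 57.6053, running total 539.61
Total 539.61.

539.61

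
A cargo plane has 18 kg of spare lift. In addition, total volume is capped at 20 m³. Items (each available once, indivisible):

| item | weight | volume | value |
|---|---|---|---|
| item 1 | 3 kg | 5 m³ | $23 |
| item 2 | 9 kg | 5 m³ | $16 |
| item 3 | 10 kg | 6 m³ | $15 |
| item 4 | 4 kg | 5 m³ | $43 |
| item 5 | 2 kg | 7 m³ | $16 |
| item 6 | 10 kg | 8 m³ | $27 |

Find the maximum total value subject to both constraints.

$93

Feasible sets respecting both limits:
- item 1+item 4+item 6: weight 17, volume 18, value 93
- item 4+item 5+item 6: weight 16, volume 20, value 86
- item 1+item 2+item 4: weight 16, volume 15, value 82
- item 1+item 4+item 5: weight 9, volume 17, value 82
Best: $93.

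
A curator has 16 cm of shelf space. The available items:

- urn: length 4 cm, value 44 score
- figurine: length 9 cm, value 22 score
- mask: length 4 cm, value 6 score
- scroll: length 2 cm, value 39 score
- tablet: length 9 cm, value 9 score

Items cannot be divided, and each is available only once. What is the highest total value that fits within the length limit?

Check high-value combinations within 16 cm:
- urn+figurine+scroll: length 4+9+2=15, value 44+22+39=105
- urn+scroll+tablet: length 4+2+9=15, value 44+39+9=92
- urn+mask+scroll: length 4+4+2=10, value 44+6+39=89
Best: 105 score.

105 score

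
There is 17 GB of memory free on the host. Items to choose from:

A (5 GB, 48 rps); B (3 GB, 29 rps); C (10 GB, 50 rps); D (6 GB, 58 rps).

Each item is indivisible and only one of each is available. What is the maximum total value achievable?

Check high-value combinations within 17 GB:
- A+B+D: memory 5+3+6=14, value 48+29+58=135
- C+D: memory 10+6=16, value 50+58=108
- A+D: memory 5+6=11, value 48+58=106
- A+C: memory 5+10=15, value 48+50=98
- B+D: memory 3+6=9, value 29+58=87
Best: 135 rps.

135 rps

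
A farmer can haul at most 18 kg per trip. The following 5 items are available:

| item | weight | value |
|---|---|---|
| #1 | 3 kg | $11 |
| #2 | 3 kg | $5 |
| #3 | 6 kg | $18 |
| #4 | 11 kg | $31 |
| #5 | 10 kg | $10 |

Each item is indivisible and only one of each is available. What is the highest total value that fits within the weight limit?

Check high-value combinations within 18 kg:
- #3+#4: weight 6+11=17, value 18+31=49
- #1+#2+#4: weight 3+3+11=17, value 11+5+31=47
- #1+#4: weight 3+11=14, value 11+31=42
Best: $49.

$49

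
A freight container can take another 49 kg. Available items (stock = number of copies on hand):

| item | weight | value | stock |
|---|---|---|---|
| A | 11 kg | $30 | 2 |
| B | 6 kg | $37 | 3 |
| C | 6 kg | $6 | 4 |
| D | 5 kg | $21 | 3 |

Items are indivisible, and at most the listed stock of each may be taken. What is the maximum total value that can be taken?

Best selections within weight 49 and stock limits:
- 1×A + 3×B + 3×D: weight 44, value 204
- 2×A + 2×B + 3×D: weight 49, value 197
- 2×A + 3×B + 1×D: weight 45, value 192
Best: $204.

$204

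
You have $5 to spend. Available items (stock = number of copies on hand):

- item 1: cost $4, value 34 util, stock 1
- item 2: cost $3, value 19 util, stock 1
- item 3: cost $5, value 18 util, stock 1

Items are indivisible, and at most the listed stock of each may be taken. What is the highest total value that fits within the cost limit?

34 util

Best selections within cost 5 and stock limits:
- 1×item 1: cost 4, value 34
- 1×item 2: cost 3, value 19
Best: 34 util.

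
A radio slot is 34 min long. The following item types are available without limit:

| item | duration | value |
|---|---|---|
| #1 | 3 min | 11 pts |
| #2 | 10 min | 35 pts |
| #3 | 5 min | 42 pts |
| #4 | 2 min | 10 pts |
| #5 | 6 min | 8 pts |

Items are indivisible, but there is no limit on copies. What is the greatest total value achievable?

Best value-per-unit is #3 at 42/5; filling with it alone gives 6×42 = 252.
Optimal mix: 6×#3 + 2×#4 → duration 34, value 272.

272 pts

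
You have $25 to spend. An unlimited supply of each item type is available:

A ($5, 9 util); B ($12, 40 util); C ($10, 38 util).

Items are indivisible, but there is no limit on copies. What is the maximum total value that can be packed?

85 util

Best value-per-unit is C at 38/10; filling with it alone gives 2×38 = 76.
Optimal mix: 1×A + 2×C → cost 25, value 85.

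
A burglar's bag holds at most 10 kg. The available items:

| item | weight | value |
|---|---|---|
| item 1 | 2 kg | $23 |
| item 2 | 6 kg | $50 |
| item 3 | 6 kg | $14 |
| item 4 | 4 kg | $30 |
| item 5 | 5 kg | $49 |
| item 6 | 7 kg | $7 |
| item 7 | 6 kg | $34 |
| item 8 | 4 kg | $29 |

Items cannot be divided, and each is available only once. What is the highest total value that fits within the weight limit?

$82

Check high-value combinations within 10 kg:
- item 1+item 4+item 8: weight 2+4+4=10, value 23+30+29=82
- item 2+item 4: weight 6+4=10, value 50+30=80
- item 4+item 5: weight 4+5=9, value 30+49=79
Best: $82.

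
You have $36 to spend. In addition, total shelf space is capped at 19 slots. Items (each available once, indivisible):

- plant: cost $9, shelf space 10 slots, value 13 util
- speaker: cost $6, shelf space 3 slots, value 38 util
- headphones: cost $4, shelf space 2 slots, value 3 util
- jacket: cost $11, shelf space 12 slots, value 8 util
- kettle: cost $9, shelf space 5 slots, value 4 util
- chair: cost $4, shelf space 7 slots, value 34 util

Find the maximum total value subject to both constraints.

79 util

Feasible sets respecting both limits:
- speaker+headphones+kettle+chair: cost 23, shelf space 17, value 79
- speaker+kettle+chair: cost 19, shelf space 15, value 76
- speaker+headphones+chair: cost 14, shelf space 12, value 75
- speaker+chair: cost 10, shelf space 10, value 72
Best: 79 util.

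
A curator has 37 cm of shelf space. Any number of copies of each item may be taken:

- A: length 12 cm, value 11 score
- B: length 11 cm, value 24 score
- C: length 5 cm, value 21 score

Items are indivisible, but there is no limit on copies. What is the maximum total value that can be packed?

Best value-per-unit is C at 21/5, and filling with it alone uses length 7×5=35. No mix of the others beats 7×21 = 147.

147 score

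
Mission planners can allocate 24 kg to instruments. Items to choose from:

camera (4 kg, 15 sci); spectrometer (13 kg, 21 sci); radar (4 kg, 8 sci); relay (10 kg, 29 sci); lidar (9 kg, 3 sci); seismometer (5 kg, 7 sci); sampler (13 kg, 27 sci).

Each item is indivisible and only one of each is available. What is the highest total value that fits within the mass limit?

Check high-value combinations within 24 kg:
- camera+radar+relay+seismometer: mass 4+4+10+5=23, value 15+8+29+7=59
- relay+sampler: mass 10+13=23, value 29+27=56
- camera+radar+relay: mass 4+4+10=18, value 15+8+29=52
Best: 59 sci.

59 sci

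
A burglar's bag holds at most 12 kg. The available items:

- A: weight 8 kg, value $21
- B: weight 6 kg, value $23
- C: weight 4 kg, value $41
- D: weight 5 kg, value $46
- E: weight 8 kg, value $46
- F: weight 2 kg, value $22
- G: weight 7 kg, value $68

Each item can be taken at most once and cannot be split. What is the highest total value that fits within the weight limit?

$114

Check high-value combinations within 12 kg:
- D+G: weight 5+7=12, value 46+68=114
- C+D+F: weight 4+5+2=11, value 41+46+22=109
- C+G: weight 4+7=11, value 41+68=109
Best: $114.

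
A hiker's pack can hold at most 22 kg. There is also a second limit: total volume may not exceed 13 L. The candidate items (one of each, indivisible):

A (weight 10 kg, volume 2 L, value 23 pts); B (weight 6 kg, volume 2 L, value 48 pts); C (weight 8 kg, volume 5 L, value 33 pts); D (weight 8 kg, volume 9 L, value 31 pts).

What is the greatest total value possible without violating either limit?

81 pts

Feasible sets respecting both limits:
- B+C: weight 14, volume 7, value 81
- B+D: weight 14, volume 11, value 79
- A+B: weight 16, volume 4, value 71
Best: 81 pts.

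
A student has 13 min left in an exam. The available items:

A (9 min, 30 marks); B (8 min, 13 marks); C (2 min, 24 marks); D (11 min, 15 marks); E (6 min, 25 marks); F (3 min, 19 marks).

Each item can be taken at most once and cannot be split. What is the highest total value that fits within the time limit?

Check high-value combinations within 13 min:
- C+E+F: time 2+6+3=11, value 24+25+19=68
- B+C+F: time 8+2+3=13, value 13+24+19=56
- A+C: time 9+2=11, value 30+24=54
Best: 68 marks.

68 marks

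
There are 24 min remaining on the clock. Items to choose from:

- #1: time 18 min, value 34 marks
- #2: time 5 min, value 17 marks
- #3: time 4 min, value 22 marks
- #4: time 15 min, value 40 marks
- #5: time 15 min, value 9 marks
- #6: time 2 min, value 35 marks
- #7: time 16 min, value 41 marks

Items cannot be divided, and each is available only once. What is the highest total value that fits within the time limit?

Check high-value combinations within 24 min:
- #3+#6+#7: time 4+2+16=22, value 22+35+41=98
- #3+#4+#6: time 4+15+2=21, value 22+40+35=97
- #2+#6+#7: time 5+2+16=23, value 17+35+41=93
- #2+#4+#6: time 5+15+2=22, value 17+40+35=92
Best: 98 marks.

98 marks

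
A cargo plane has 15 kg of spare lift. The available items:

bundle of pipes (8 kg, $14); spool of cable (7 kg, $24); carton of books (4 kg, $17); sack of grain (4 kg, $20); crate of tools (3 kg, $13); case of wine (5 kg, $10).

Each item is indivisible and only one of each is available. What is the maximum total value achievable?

This is a 0/1 knapsack; check combinations near the capacity.
- spool of cable+carton of books+sack of grain: weight 7+4+4=15, value 24+17+20=61
- spool of cable+sack of grain+crate of tools: weight 7+4+3=14, value 24+20+13=57
- spool of cable+carton of books+crate of tools: weight 7+4+3=14, value 24+17+13=54
- carton of books+sack of grain+crate of tools: weight 4+4+3=11, value 17+20+13=50
- carton of books+sack of grain+case of wine: weight 4+4+5=13, value 17+20+10=47
Best: $61.

$61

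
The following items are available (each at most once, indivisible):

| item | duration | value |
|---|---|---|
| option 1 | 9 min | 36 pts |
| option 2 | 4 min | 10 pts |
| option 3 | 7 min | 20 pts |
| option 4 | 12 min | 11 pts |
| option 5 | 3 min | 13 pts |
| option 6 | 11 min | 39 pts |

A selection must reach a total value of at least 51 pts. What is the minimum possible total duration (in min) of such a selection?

14

Subsets with value ≥ 51, sorted by total duration:
- option 5+option 6: duration 14, value 52
- option 1+option 2+option 5: duration 16, value 59
Minimum duration: 14 min.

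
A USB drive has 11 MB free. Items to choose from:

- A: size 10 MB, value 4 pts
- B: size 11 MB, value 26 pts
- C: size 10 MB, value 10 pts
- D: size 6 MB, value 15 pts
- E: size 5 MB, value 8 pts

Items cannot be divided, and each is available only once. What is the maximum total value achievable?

26 pts

Check high-value combinations within 11 MB:
- B: size 11, value 26
- D+E: size 6+5=11, value 15+8=23
- D: size 6, value 15
- C: size 10, value 10
Best: 26 pts.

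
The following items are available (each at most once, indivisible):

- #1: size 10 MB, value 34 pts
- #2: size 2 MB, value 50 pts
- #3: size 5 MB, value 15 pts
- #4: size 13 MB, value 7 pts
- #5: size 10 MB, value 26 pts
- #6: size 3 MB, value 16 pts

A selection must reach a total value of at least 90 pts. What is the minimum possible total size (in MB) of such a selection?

Subsets with value ≥ 90, sorted by total size:
- #1+#2+#6: size 15, value 100
- #2+#5+#6: size 15, value 92
Minimum size: 15 MB.

15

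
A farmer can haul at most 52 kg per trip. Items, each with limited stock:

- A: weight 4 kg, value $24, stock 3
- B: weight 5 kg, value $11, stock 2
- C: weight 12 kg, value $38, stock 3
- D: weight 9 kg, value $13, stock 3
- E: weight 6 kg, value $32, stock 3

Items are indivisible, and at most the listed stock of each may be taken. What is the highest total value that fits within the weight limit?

$228

Top feasible selections:
- 3×A + 2×B + 1×C + 3×E: weight 52, value 228
- 2×A + 2×C + 3×E: weight 50, value 220
- 3×A + 1×C + 1×D + 3×E: weight 51, value 219
- 3×A + 1×B + 1×C + 3×E: weight 47, value 217
Best: $228.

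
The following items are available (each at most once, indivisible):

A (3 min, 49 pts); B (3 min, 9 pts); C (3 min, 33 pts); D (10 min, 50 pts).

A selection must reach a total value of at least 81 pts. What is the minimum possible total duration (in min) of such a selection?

Subsets with value ≥ 81, sorted by total duration:
- A+C: duration 6, value 82
- A+B+C: duration 9, value 91
- A+D: duration 13, value 99
- C+D: duration 13, value 83
Minimum duration: 6 min.

6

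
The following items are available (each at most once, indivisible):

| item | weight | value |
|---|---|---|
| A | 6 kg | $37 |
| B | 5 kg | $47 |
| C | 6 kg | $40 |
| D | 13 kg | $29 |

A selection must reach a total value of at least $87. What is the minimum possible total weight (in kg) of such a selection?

Subsets with value ≥ 87, sorted by total weight:
- B+C: weight 11, value 87
- A+B+C: weight 17, value 124
- B+C+D: weight 24, value 116
Minimum weight: 11 kg.

11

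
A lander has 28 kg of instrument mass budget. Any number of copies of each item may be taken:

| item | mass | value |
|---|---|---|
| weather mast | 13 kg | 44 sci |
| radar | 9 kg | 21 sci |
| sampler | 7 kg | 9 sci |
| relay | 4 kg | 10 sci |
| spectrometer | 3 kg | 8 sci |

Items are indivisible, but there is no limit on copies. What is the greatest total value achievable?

Best value-per-unit is weather mast at 44/13, and filling with it alone uses mass 2×13=26. No mix of the others beats 2×44 = 88.

88 sci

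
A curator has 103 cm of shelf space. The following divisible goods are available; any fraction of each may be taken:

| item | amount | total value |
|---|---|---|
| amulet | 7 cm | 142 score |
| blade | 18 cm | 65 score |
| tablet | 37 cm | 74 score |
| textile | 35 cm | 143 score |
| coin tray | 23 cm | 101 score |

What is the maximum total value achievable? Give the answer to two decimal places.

491.00

Take in order of value per unit:
- amulet (142/7 per unit): all 7 → value 142, running total 142.00
- coin tray (101/23 per unit): all 23 → value 101, running total 243.00
- textile (143/35 per unit): all 35 → value 143, running total 386.00
- blade (65/18 per unit): all 18 → value 65, running total 451.00
- tablet (74/37 per unit): 20 of 37 → value 20×74/37 = 40.0000, running total 491.00
Total 491.00.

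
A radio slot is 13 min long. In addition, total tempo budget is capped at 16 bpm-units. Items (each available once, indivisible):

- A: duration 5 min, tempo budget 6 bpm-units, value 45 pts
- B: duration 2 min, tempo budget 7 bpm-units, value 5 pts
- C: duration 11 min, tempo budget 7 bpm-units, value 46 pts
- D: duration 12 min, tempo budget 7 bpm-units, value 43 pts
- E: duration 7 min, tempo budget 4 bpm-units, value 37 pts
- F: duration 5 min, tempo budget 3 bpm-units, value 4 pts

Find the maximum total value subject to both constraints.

Feasible sets respecting both limits:
- A+E: duration 12, tempo budget 10, value 82
- A+B+F: duration 12, tempo budget 16, value 54
- B+C: duration 13, tempo budget 14, value 51
- A+B: duration 7, tempo budget 13, value 50
Best: 82 pts.

82 pts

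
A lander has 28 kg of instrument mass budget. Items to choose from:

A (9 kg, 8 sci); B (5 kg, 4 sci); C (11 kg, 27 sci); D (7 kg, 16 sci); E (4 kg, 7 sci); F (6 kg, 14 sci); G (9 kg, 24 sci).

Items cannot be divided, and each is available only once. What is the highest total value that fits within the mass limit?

Check high-value combinations within 28 kg:
- C+D+G: mass 11+7+9=27, value 27+16+24=67
- C+F+G: mass 11+6+9=26, value 27+14+24=65
- C+D+E+F: mass 11+7+4+6=28, value 27+16+7+14=64
- D+E+F+G: mass 7+4+6+9=26, value 16+7+14+24=61
- C+E+G: mass 11+4+9=24, value 27+7+24=58
Best: 67 sci.

67 sci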